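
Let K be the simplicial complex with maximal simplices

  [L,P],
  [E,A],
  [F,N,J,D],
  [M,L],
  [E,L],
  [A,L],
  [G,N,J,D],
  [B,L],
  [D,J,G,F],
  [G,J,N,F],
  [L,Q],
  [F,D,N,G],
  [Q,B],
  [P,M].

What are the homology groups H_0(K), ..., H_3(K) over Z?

H_0 ≅ Z^2,  H_1 ≅ Z^3,  H_2 = 0,  H_3 ≅ Z.

Fix the vertex order A < B < D < E < F < G < J < L < M < N < P < Q and write every simplex with vertices in increasing order. Then dim K = 3 and the simplices of K are:

  0-simplices (12): A, B, D, E, F, G, J, L, M, N, P, Q
  1-simplices (19): AE, AL, BL, BQ, DF, DG, DJ, DN, EL, FG, FJ, FN, GJ, GN, JN, LM, LP, LQ, MP
  2-simplices (10): DFG, DFJ, DFN, DGJ, DGN, DJN, FGJ, FGN, FJN, GJN
  3-simplices (5): DFGJ, DFGN, DFJN, DGJN, FGJN

Hence C_0 ≅ Z^12, C_1 ≅ Z^19, C_2 ≅ Z^10, C_3 ≅ Z^5.

Boundary ∂_1: C_1 → C_0 maps an edge to its endpoints' difference, ∂[p,q] = q − p. For instance
  ∂JN = N − J.
As a 12×19 matrix over Z this has rank 10, with invariant factors (1,1,1,1,1,1,1,1,1,1).

Boundary ∂_2: C_2 → C_1 acts by ∂[p,q,r] = [q,r] − [p,r] + [p,q]. For instance
  ∂DGN = GN − DN + DG,
  ∂FJN = JN − FN + FJ.
The resulting 19×10 matrix has rank 6, and its Smith normal form has invariant factors (1,1,1,1,1,1).

The boundary map ∂_3: C_3 → C_2 sends each 3-simplex σ to the alternating sum Σ_i (−1)^i (σ with its i-th vertex removed). For instance
  ∂DFJN = FJN − DJN + DFN − DFJ,
  ∂DFGJ = FGJ − DGJ + DFJ − DFG.
This gives a 10×5 integer matrix of rank 4; reducing to Smith normal form yields diagonal entries (1,1,1,1).

From H_k ≅ ker(∂_k) / im(∂_{k+1}) we obtain:

  H_0: rank C_0 − rank ∂_1 = 12 − 10 = 2, and the invariant factors of ∂_1 are all 1, so H_0 ≅ Z^2.
  H_1: rank ker ∂_1 − rank ∂_2 = (19 − 10) − 6 = 3, and the invariant factors of ∂_2 are all 1, so H_1 ≅ Z^3.
  H_2: rank ker ∂_2 − rank ∂_3 = (10 − 6) − 4 = 0, and the invariant factors of ∂_3 are all 1, so H_2 ≅ 0.
  H_3: rank ker ∂_3 − rank ∂_4 = (5 − 4) − 0 = 1, and there is no ∂_4, so H_3 ≅ Z.

(K is a triangulation of the disjoint union of the 3-sphere S^3 and a wedge of 3 circles.)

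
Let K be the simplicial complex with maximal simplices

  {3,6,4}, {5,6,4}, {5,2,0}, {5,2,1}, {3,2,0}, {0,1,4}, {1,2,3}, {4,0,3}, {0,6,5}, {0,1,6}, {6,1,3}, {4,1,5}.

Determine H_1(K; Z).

Take the total order 0 < 1 < 2 < 3 < 4 < 5 < 6 on the vertex set. Then K (dimension 2) consists of the simplices:

  0-simplices (7): [0], [1], [2], [3], [4], [5], [6]
  1-simplices (18): [0,1], [0,2], [0,3], [0,4], [0,5], [0,6], [1,2], [1,3], [1,4], [1,5], [1,6], [2,3], [2,5], [3,4], [3,6], [4,5], [4,6], [5,6]
  2-simplices (12): [0,1,4], [0,1,6], [0,2,3], [0,2,5], [0,3,4], [0,5,6], [1,2,3], [1,2,5], [1,3,6], [1,4,5], [3,4,6], [4,5,6]

giving chain groups C_0 ≅ Z^7, C_1 ≅ Z^18, C_2 ≅ Z^12.

The boundary map ∂_1: C_1 → C_0 sends each edge [p,q] (with p < q) to q − p.
The 7×18 boundary matrix has rank 6 and Smith normal form diag(1,1,1,1,1,1).

The boundary map ∂_2: C_2 → C_1 maps a triangle to the signed sum of its edges. For instance
  ∂[4,5,6] = [5,6] − [4,6] + [4,5],
  ∂[0,2,3] = [2,3] − [0,3] + [0,2].
The resulting 18×12 matrix has rank 12, and its Smith normal form has invariant factors (1,1,1,1,1,1,1,1,1,1,1,2).

From H_k ≅ ker(∂_k) / im(∂_{k+1}) we obtain:

  H_1: rank ker ∂_1 − rank ∂_2 = (18 − 6) − 12 = 0, and ∂_2 has invariant factor 2 > 1, so H_1 = Z/2.

H_1 = Z/2.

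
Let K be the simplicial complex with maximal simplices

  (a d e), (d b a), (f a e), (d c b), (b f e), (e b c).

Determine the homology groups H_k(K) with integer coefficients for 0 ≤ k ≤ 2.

Fix the vertex order a < b < c < d < e < f and write every simplex with vertices in increasing order. Then dim K = 2 and the simplices of K are:

  0-simplices (6): a, b, c, d, e, f
  1-simplices (12): ab, ad, ae, af, bc, bd, be, bf, cd, ce, de, ef
  2-simplices (6): abd, ade, aef, bcd, bce, bef

Hence C_0 ≅ Z^6, C_1 ≅ Z^12, C_2 ≅ Z^6.

The boundary map ∂_1: C_1 → C_0 sends each edge [p,q] (with p < q) to q − p. For instance
  ∂cd = d − c.
The resulting 6×12 matrix has rank 5, and its Smith normal form has invariant factors (1,1,1,1,1).

∂_2: C_2 → C_1 acts by ∂[p,q,r] = [q,r] − [p,r] + [p,q]. For instance
  ∂bef = ef − bf + be,
  ∂bcd = cd − bd + bc.
As a 12×6 matrix over Z this has rank 6, with invariant factors (1,1,1,1,1,1).

Now H_k = ker ∂_k / im ∂_{k+1}, so:

  H_0: rank C_0 − rank ∂_1 = 6 − 5 = 1, and the invariant factors of ∂_1 are all 1, so H_0 = Z.
  H_1: rank ker ∂_1 − rank ∂_2 = (12 − 5) − 6 = 1, and the invariant factors of ∂_2 are all 1, so H_1 = Z.
  H_2: rank ker ∂_2 − rank ∂_3 = (6 − 6) − 0 = 0, and there is no ∂_3, so H_2 = 0.

As a check, the Euler characteristic is 6 − 12 + 6 = 0, which agrees with 1 − 1 + 0 = 0.

H_0 = Z,  H_1 = Z,  H_2 = 0.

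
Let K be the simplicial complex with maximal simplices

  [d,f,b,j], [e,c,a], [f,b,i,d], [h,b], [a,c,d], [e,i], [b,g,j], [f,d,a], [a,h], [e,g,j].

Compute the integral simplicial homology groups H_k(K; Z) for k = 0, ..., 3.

We work with the vertex ordering a < b < c < d < e < f < g < h < i < j. The simplices of K, each written with vertices in increasing order, are:

  0-simplices (10): a, b, c, d, e, f, g, h, i, j
  1-simplices (22): ac, ad, ae, af, ah, bd, bf, bg, bh, bi, bj, cd, ce, df, di, dj, eg, ei, ej, fi, fj, gj
  2-simplices (12): acd, ace, adf, bdf, bdi, bdj, bfi, bfj, bgj, dfi, dfj, egj
  3-simplices (2): bdfi, bdfj

so the chain groups are C_0 ≅ Z^10, C_1 ≅ Z^22, C_2 ≅ Z^12, C_3 ≅ Z^2.

The boundary map ∂_1: C_1 → C_0 is given by ∂[p,q] = [q] − [p]. For instance
  ∂af = f − a.
The 10×22 boundary matrix has rank 9 and Smith normal form diag(1,1,1,1,1,1,1,1,1).

Boundary ∂_2: C_2 → C_1 sends each 2-simplex [p,q,r] to [q,r] − [p,r] + [p,q]. For instance
  ∂dfi = fi − di + df,
  ∂bfi = fi − bi + bf.
The resulting 22×12 matrix has rank 10, and its Smith normal form has invariant factors (1,1,1,1,1,1,1,1,1,1).

The boundary map ∂_3: C_3 → C_2 sends each 3-simplex σ to the alternating sum Σ_i (−1)^i (σ with its i-th vertex removed). For instance
  ∂bdfj = dfj − bfj + bdj − bdf,
  ∂bdfi = dfi − bfi + bdi − bdf.
As a 12×2 matrix over Z this has rank 2, with invariant factors (1,1).

Now H_k = ker ∂_k / im ∂_{k+1}, so:

  H_0: rank C_0 − rank ∂_1 = 10 − 9 = 1, and the invariant factors of ∂_1 are all 1, so H_0 = Z.
  H_1: rank ker ∂_1 − rank ∂_2 = (22 − 9) − 10 = 3, and the invariant factors of ∂_2 are all 1, so H_1 = Z^3.
  H_2: rank ker ∂_2 − rank ∂_3 = (12 − 10) − 2 = 0, and the invariant factors of ∂_3 are all 1, so H_2 = 0.
  H_3: rank ker ∂_3 − rank ∂_4 = (2 − 2) − 0 = 0, and there is no ∂_4, so H_3 = 0.

H_0 = Z,  H_1 = Z^3,  H_2 = 0,  H_3 = 0.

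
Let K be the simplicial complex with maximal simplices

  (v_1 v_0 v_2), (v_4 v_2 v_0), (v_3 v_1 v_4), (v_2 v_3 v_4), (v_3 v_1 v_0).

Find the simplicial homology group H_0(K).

H_0 ≅ Z.

We work with the vertex ordering v_0 < v_1 < v_2 < v_3 < v_4. The simplices of K, each written with vertices in increasing order, are:

  0-simplices (5): [v_0], [v_1], [v_2], [v_3], [v_4]
  1-simplices (10): [v_0,v_1], [v_0,v_2], [v_0,v_3], [v_0,v_4], [v_1,v_2], [v_1,v_3], [v_1,v_4], [v_2,v_3], [v_2,v_4], [v_3,v_4]
  2-simplices (5): [v_0,v_1,v_2], [v_0,v_1,v_3], [v_0,v_2,v_4], [v_1,v_3,v_4], [v_2,v_3,v_4]

so the chain groups are C_0 ≅ Z^5, C_1 ≅ Z^10, C_2 ≅ Z^5.

The boundary map ∂_1: C_1 → C_0 is given by ∂[p,q] = [q] − [p].
The 5×10 boundary matrix has rank 4 and Smith normal form diag(1,1,1,1).

Boundary ∂_2: C_2 → C_1 sends each 2-simplex [p,q,r] to [q,r] − [p,r] + [p,q]. For instance
  ∂[v_1,v_3,v_4] = [v_3,v_4] − [v_1,v_4] + [v_1,v_3],
  ∂[v_0,v_1,v_3] = [v_1,v_3] − [v_0,v_3] + [v_0,v_1].
This gives a 10×5 integer matrix of rank 5; reducing to Smith normal form yields diagonal entries (1,1,1,1,1).

From H_k ≅ ker(∂_k) / im(∂_{k+1}) we obtain:

  H_0: rank C_0 − rank ∂_1 = 5 − 4 = 1, and the invariant factors of ∂_1 are all 1, so H_0 = Z.

(K is a triangulation of the Möbius band.)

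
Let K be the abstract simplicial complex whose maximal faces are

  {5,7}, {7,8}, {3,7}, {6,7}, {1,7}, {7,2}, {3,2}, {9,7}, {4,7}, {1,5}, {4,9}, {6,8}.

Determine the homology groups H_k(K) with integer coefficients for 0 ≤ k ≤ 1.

Order the vertices as 1 < 2 < 3 < 4 < 5 < 6 < 7 < 8 < 9. Listing each simplex with vertices in this order, K has dimension 1 with simplices:

  0-simplices (9): [1], [2], [3], [4], [5], [6], [7], [8], [9]
  1-simplices (12): [1,5], [1,7], [2,3], [2,7], [3,7], [4,7], [4,9], [5,7], [6,7], [6,8], [7,8], [7,9]

giving chain groups C_0 ≅ Z^9, C_1 ≅ Z^12.

∂_1: C_1 → C_0 is given by ∂[p,q] = [q] − [p]. For instance
  ∂[3,7] = [7] − [3].
The resulting 9×12 matrix has rank 8, and its Smith normal form has invariant factors (1,1,1,1,1,1,1,1).

From H_k ≅ ker(∂_k) / im(∂_{k+1}) we obtain:

  H_0: rank C_0 − rank ∂_1 = 9 − 8 = 1, and the invariant factors of ∂_1 are all 1, so H_0 = Z.
  H_1: rank ker ∂_1 − rank ∂_2 = (12 − 8) − 0 = 4, and there is no ∂_2, so H_1 = Z^4.

As a check, the Euler characteristic is 9 − 12 = -3, which agrees with 1 − 4 = -3.

H_0 ≅ Z,  H_1 ≅ Z^4.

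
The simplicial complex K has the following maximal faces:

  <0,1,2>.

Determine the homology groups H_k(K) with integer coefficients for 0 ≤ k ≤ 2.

H_0 = Z,  H_1 = 0,  H_2 = 0.

Order the vertices as 0 < 1 < 2. Listing each simplex with vertices in this order, K has dimension 2 with simplices:

  0-simplices (3): [0], [1], [2]
  1-simplices (3): [0,1], [0,2], [1,2]
  2-simplices (1): [0,1,2]

Hence C_0 ≅ Z^3, C_1 ≅ Z^3, C_2 ≅ Z^1.

The boundary map ∂_1: C_1 → C_0 maps an edge to its endpoints' difference, ∂[p,q] = q − p. For instance
  ∂[0,2] = [2] − [0].
The resulting 3×3 matrix has rank 2, and its Smith normal form has invariant factors (1,1).

∂_2: C_2 → C_1 maps a triangle to the signed sum of its edges. For instance
  ∂[0,1,2] = [1,2] − [0,2] + [0,1].
This gives a 3×1 integer matrix of rank 1; reducing to Smith normal form yields diagonal entries (1).

From H_k ≅ ker(∂_k) / im(∂_{k+1}) we obtain:

  H_0: rank C_0 − rank ∂_1 = 3 − 2 = 1, and the invariant factors of ∂_1 are all 1, so H_0 = Z.
  H_1: rank ker ∂_1 − rank ∂_2 = (3 − 2) − 1 = 0, and the invariant factors of ∂_2 are all 1, so H_1 = 0.
  H_2: rank ker ∂_2 − rank ∂_3 = (1 − 1) − 0 = 0, and there is no ∂_3, so H_2 = 0.

As a check, the Euler characteristic is 3 − 3 + 1 = 1, which agrees with 1 − 0 + 0 = 1.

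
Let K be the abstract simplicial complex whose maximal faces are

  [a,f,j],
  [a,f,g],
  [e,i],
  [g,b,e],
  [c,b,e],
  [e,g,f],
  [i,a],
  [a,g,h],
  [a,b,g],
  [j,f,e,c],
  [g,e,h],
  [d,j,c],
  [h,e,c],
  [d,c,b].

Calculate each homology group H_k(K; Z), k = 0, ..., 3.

Order the vertices as a < b < c < d < e < f < g < h < i < j. Listing each simplex with vertices in this order, K has dimension 3 with simplices:

  0-simplices (10): a, b, c, d, e, f, g, h, i, j
  1-simplices (24): ab, af, ag, ah, ai, aj, bc, bd, be, bg, cd, ce, cf, ch, cj, dj, ef, eg, eh, ei, ej, fg, fj, gh
  2-simplices (15): abg, afg, afj, agh, bcd, bce, beg, cdj, cef, ceh, cej, cfj, efg, efj, egh
  3-simplices (1): cefj

so the chain groups are C_0 ≅ Z^10, C_1 ≅ Z^24, C_2 ≅ Z^15, C_3 ≅ Z^1.

The boundary map ∂_1: C_1 → C_0 maps an edge to its endpoints' difference, ∂[p,q] = q − p. For instance
  ∂ej = j − e.
As a 10×24 matrix over Z this has rank 9, with invariant factors (1,1,1,1,1,1,1,1,1).

Boundary ∂_2: C_2 → C_1 maps a triangle to the signed sum of its edges. For instance
  ∂bce = ce − be + bc,
  ∂cef = ef − cf + ce.
The 24×15 boundary matrix has rank 14 and Smith normal form diag(1,1,1,1,1,1,1,1,1,1,1,1,1,1).

The boundary map ∂_3: C_3 → C_2 sends each 3-simplex σ to the alternating sum Σ_i (−1)^i (σ with its i-th vertex removed). For instance
  ∂cefj = efj − cfj + cej − cef.
This gives a 15×1 integer matrix of rank 1; reducing to Smith normal form yields diagonal entries (1).

Now H_k = ker ∂_k / im ∂_{k+1}, so:

  H_0: rank C_0 − rank ∂_1 = 10 − 9 = 1, and the invariant factors of ∂_1 are all 1, so H_0 = Z.
  H_1: rank ker ∂_1 − rank ∂_2 = (24 − 9) − 14 = 1, and the invariant factors of ∂_2 are all 1, so H_1 = Z.
  H_2: rank ker ∂_2 − rank ∂_3 = (15 − 14) − 1 = 0, and the invariant factors of ∂_3 are all 1, so H_2 = 0.
  H_3: rank ker ∂_3 − rank ∂_4 = (1 − 1) − 0 = 0, and there is no ∂_4, so H_3 = 0.

H_0 ≅ Z,  H_1 ≅ Z,  H_2 = 0,  H_3 = 0.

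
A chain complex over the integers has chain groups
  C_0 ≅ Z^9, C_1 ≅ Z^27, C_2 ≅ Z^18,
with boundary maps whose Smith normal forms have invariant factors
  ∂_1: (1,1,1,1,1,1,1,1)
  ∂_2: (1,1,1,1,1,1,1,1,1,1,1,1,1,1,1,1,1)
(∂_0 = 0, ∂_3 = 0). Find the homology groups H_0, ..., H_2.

H_0: b_0 = 9 − 0 − 8 = 1; torsion from ∂_1 factors > 1: none. So H_0 = Z.
H_1: b_1 = 27 − 8 − 17 = 2; torsion from ∂_2 factors > 1: none. So H_1 = Z^2.
H_2: b_2 = 18 − 17 − 0 = 1; torsion from ∂_3 factors > 1: none. So H_2 = Z.

H_0 = Z,  H_1 = Z^2,  H_2 = Z.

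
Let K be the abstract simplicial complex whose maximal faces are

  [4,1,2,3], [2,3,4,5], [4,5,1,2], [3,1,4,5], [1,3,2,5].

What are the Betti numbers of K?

b_0 = 1, b_1 = 0, b_2 = 0, b_3 = 1.

Fix the vertex order 1 < 2 < 3 < 4 < 5 and write every simplex with vertices in increasing order. Then dim K = 3 and the simplices of K are:

  0-simplices (5): [1], [2], [3], [4], [5]
  1-simplices (10): [1,2], [1,3], [1,4], [1,5], [2,3], [2,4], [2,5], [3,4], [3,5], [4,5]
  2-simplices (10): [1,2,3], [1,2,4], [1,2,5], [1,3,4], [1,3,5], [1,4,5], [2,3,4], [2,3,5], [2,4,5], [3,4,5]
  3-simplices (5): [1,2,3,4], [1,2,3,5], [1,2,4,5], [1,3,4,5], [2,3,4,5]

Hence C_0 ≅ Z^5, C_1 ≅ Z^10, C_2 ≅ Z^10, C_3 ≅ Z^5.

The boundary map ∂_1: C_1 → C_0 maps an edge to its endpoints' difference, ∂[p,q] = q − p.
This gives a 5×10 integer matrix of rank 4; reducing to Smith normal form yields diagonal entries (1,1,1,1).

∂_2: C_2 → C_1 acts by ∂[p,q,r] = [q,r] − [p,r] + [p,q]. For instance
  ∂[1,3,4] = [3,4] − [1,4] + [1,3],
  ∂[1,2,5] = [2,5] − [1,5] + [1,2].
This gives a 10×10 integer matrix of rank 6; reducing to Smith normal form yields diagonal entries (1,1,1,1,1,1).

Boundary ∂_3: C_3 → C_2 sends each 3-simplex σ to the alternating sum Σ_i (−1)^i (σ with its i-th vertex removed). For instance
  ∂[1,2,4,5] = [2,4,5] − [1,4,5] + [1,2,5] − [1,2,4],
  ∂[1,2,3,5] = [2,3,5] − [1,3,5] + [1,2,5] − [1,2,3].
The resulting 10×5 matrix has rank 4, and its Smith normal form has invariant factors (1,1,1,1).

Reading off H_k = ker ∂_k / im ∂_{k+1}:

  H_0: rank C_0 − rank ∂_1 = 5 − 4 = 1, and the invariant factors of ∂_1 are all 1, so H_0 = Z.
  H_1: rank ker ∂_1 − rank ∂_2 = (10 − 4) − 6 = 0, and the invariant factors of ∂_2 are all 1, so H_1 = 0.
  H_2: rank ker ∂_2 − rank ∂_3 = (10 − 6) − 4 = 0, and the invariant factors of ∂_3 are all 1, so H_2 = 0.
  H_3: rank ker ∂_3 − rank ∂_4 = (5 − 4) − 0 = 1, and there is no ∂_4, so H_3 = Z.

As a check, the Euler characteristic is 5 − 10 + 10 − 5 = 0, which agrees with 1 − 0 + 0 − 1 = 0.

Hence the Betti numbers are b_0 = 1, b_1 = 0, b_2 = 0, b_3 = 1.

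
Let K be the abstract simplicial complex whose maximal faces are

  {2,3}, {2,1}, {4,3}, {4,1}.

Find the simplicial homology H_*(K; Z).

H_0 ≅ Z,  H_1 ≅ Z.

K has 4 vertices, 4 edges.
rank ∂_0 = 0, rank ∂_1 = 3 ⇒ b_0 = 4 − 0 − 3 = 1; all invariant factors of ∂_1 are 1 so no torsion. So H_0 = Z.
rank ∂_1 = 3, rank ∂_2 = 0 ⇒ b_1 = 4 − 3 − 0 = 1. So H_1 = Z.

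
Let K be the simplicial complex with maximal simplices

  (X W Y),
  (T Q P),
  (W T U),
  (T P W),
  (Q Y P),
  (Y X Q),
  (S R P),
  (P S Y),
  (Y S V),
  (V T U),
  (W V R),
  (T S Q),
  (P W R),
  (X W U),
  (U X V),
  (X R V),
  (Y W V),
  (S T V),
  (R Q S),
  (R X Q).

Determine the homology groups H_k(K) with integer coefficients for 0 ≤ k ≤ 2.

H_0 = Z,  H_1 = Z ⊕ Z/2,  H_2 = 0.

Take the total order P < Q < R < S < T < U < V < W < X < Y on the vertex set. Then K (dimension 2) consists of the simplices:

  0-simplices (10): P, Q, R, S, T, U, V, W, X, Y
  1-simplices (30): PQ, PR, PS, PT, PW, PY, QR, QS, QT, QX, QY, RS, RV, RW, RX, ST, SV, SY, TU, TV, TW, UV, UW, UX, VW, VX, VY, WX, WY, XY
  2-simplices (20): PQT, PQY, PRS, PRW, PSY, PTW, QRS, QRX, QST, QXY, RVW, RVX, STV, SVY, TUV, TUW, UVX, UWX, VWY, WXY

Hence C_0 ≅ Z^10, C_1 ≅ Z^30, C_2 ≅ Z^20.

The boundary map ∂_1: C_1 → C_0 is given by ∂[p,q] = [q] − [p]. For instance
  ∂QY = Y − Q.
The resulting 10×30 matrix has rank 9, and its Smith normal form has invariant factors (1,1,1,1,1,1,1,1,1).

The boundary map ∂_2: C_2 → C_1 maps a triangle to the signed sum of its edges. For instance
  ∂SVY = VY − SY + SV,
  ∂TUV = UV − TV + TU.
The 30×20 boundary matrix has rank 20 and Smith normal form diag(1,1,1,1,1,1,1,1,1,1,1,1,1,1,1,1,1,1,1,2).

From H_k ≅ ker(∂_k) / im(∂_{k+1}) we obtain:

  H_0: rank C_0 − rank ∂_1 = 10 − 9 = 1, and the invariant factors of ∂_1 are all 1, so H_0 = Z.
  H_1: rank ker ∂_1 − rank ∂_2 = (30 − 9) − 20 = 1, and ∂_2 has invariant factor 2 > 1, so H_1 = Z ⊕ Z/2.
  H_2: rank ker ∂_2 − rank ∂_3 = (20 − 20) − 0 = 0, and there is no ∂_3, so H_2 = 0.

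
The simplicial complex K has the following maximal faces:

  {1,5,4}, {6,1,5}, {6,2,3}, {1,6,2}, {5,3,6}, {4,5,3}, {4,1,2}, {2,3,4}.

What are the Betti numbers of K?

b_0 = 1, b_1 = 0, b_2 = 1.

Take the total order 1 < 2 < 3 < 4 < 5 < 6 on the vertex set. Then K (dimension 2) consists of the simplices:

  0-simplices (6): [1], [2], [3], [4], [5], [6]
  1-simplices (12): [1,2], [1,4], [1,5], [1,6], [2,3], [2,4], [2,6], [3,4], [3,5], [3,6], [4,5], [5,6]
  2-simplices (8): [1,2,4], [1,2,6], [1,4,5], [1,5,6], [2,3,4], [2,3,6], [3,4,5], [3,5,6]

Hence C_0 ≅ Z^6, C_1 ≅ Z^12, C_2 ≅ Z^8.

Boundary ∂_1: C_1 → C_0 maps an edge to its endpoints' difference, ∂[p,q] = q − p. For instance
  ∂[4,5] = [5] − [4].
The 6×12 boundary matrix has rank 5 and Smith normal form diag(1,1,1,1,1).

∂_2: C_2 → C_1 acts by ∂[p,q,r] = [q,r] − [p,r] + [p,q]. For instance
  ∂[1,2,6] = [2,6] − [1,6] + [1,2],
  ∂[3,4,5] = [4,5] − [3,5] + [3,4].
As a 12×8 matrix over Z this has rank 7, with invariant factors (1,1,1,1,1,1,1).

Now H_k = ker ∂_k / im ∂_{k+1}, so:

  H_0: rank C_0 − rank ∂_1 = 6 − 5 = 1, and the invariant factors of ∂_1 are all 1, so H_0 ≅ Z.
  H_1: rank ker ∂_1 − rank ∂_2 = (12 − 5) − 7 = 0, and the invariant factors of ∂_2 are all 1, so H_1 ≅ 0.
  H_2: rank ker ∂_2 − rank ∂_3 = (8 − 7) − 0 = 1, and there is no ∂_3, so H_2 ≅ Z.

Hence the Betti numbers are b_0 = 1, b_1 = 0, b_2 = 1.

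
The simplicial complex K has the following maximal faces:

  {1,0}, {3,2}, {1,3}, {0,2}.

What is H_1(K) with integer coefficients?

We work with the vertex ordering 0 < 1 < 2 < 3. The simplices of K, each written with vertices in increasing order, are:

  0-simplices (4): [0], [1], [2], [3]
  1-simplices (4): [0,1], [0,2], [1,3], [2,3]

Hence C_0 ≅ Z^4, C_1 ≅ Z^4.

The boundary map ∂_1: C_1 → C_0 is given by ∂[p,q] = [q] − [p]. For instance
  ∂[0,1] = [1] − [0].
The resulting 4×4 matrix has rank 3, and its Smith normal form has invariant factors (1,1,1).

Reading off H_k = ker ∂_k / im ∂_{k+1}:

  H_1: rank ker ∂_1 − rank ∂_2 = (4 − 3) − 0 = 1, and there is no ∂_2, so H_1 ≅ Z.

(K is a triangulation of the circle S^1.)

H_1 ≅ Z.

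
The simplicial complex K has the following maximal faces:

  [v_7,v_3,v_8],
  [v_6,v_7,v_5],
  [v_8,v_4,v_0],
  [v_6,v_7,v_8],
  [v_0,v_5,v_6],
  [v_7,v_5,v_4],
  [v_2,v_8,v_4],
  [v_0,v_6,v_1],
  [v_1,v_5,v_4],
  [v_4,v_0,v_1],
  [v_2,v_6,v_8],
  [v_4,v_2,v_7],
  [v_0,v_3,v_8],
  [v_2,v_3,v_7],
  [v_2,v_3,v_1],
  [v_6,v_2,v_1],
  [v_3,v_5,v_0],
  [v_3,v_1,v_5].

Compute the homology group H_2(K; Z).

Order the vertices as v_0 < v_1 < v_2 < v_3 < v_4 < v_5 < v_6 < v_7 < v_8. Listing each simplex with vertices in this order, K has dimension 2 with simplices:

  0-simplices (9): [v_0], [v_1], [v_2], [v_3], [v_4], [v_5], [v_6], [v_7], [v_8]
  1-simplices (27): (27 of them)
  2-simplices (18): (18 of them)

Hence C_0 ≅ Z^9, C_1 ≅ Z^27, C_2 ≅ Z^18.

Boundary ∂_1: C_1 → C_0 is given by ∂[p,q] = [q] − [p]. For instance
  ∂[v_4,v_8] = [v_8] − [v_4].
This gives a 9×27 integer matrix of rank 8; reducing to Smith normal form yields diagonal entries (1,1,1,1,1,1,1,1).

∂_2: C_2 → C_1 acts by ∂[p,q,r] = [q,r] − [p,r] + [p,q]. For instance
  ∂[v_6,v_7,v_8] = [v_7,v_8] − [v_6,v_8] + [v_6,v_7],
  ∂[v_1,v_3,v_5] = [v_3,v_5] − [v_1,v_5] + [v_1,v_3].
The resulting 27×18 matrix has rank 18, and its Smith normal form has invariant factors (1,1,1,1,1,1,1,1,1,1,1,1,1,1,1,1,1,2).

From H_k ≅ ker(∂_k) / im(∂_{k+1}) we obtain:

  H_2: rank ker ∂_2 − rank ∂_3 = (18 − 18) − 0 = 0, and there is no ∂_3, so H_2 ≅ 0.

H_2 ≅ 0.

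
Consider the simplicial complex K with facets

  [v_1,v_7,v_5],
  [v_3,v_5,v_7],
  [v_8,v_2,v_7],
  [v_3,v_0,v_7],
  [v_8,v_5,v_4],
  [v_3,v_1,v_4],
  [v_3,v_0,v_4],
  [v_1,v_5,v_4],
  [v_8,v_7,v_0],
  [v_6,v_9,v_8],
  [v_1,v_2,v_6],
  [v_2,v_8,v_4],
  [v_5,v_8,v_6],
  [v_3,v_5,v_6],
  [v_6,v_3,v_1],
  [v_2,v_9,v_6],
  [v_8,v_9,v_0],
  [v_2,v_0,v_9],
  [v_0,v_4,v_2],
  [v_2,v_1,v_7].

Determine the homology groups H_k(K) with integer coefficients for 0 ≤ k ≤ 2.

H_0 ≅ Z,  H_1 ≅ Z ⊕ Z/2Z,  H_2 = 0.

Fix the vertex order v_0 < v_1 < v_2 < v_3 < v_4 < v_5 < v_6 < v_7 < v_8 < v_9 and write every simplex with vertices in increasing order. Then dim K = 2 and the simplices of K are:

  0-simplices (10): [v_0], [v_1], [v_2], [v_3], [v_4], [v_5], [v_6], [v_7], [v_8], [v_9]
  1-simplices (30): (30 of them)
  2-simplices (20): (20 of them)

giving chain groups C_0 ≅ Z^10, C_1 ≅ Z^30, C_2 ≅ Z^20.

∂_1: C_1 → C_0 sends each edge [p,q] (with p < q) to q − p.
The 10×30 boundary matrix has rank 9 and Smith normal form diag(1,1,1,1,1,1,1,1,1).

Boundary ∂_2: C_2 → C_1 sends each 2-simplex [p,q,r] to [q,r] − [p,r] + [p,q]. For instance
  ∂[v_0,v_3,v_7] = [v_3,v_7] − [v_0,v_7] + [v_0,v_3],
  ∂[v_4,v_5,v_8] = [v_5,v_8] − [v_4,v_8] + [v_4,v_5].
The resulting 30×20 matrix has rank 20, and its Smith normal form has invariant factors (1,1,1,1,1,1,1,1,1,1,1,1,1,1,1,1,1,1,1,2).

Computing H_k = (kernel of ∂_k) / (image of ∂_{k+1}):

  H_0: rank C_0 − rank ∂_1 = 10 − 9 = 1, and the invariant factors of ∂_1 are all 1, so H_0 = Z.
  H_1: rank ker ∂_1 − rank ∂_2 = (30 − 9) − 20 = 1, and ∂_2 has invariant factor 2 > 1, so H_1 = Z ⊕ Z/2Z.
  H_2: rank ker ∂_2 − rank ∂_3 = (20 − 20) − 0 = 0, and there is no ∂_3, so H_2 = 0.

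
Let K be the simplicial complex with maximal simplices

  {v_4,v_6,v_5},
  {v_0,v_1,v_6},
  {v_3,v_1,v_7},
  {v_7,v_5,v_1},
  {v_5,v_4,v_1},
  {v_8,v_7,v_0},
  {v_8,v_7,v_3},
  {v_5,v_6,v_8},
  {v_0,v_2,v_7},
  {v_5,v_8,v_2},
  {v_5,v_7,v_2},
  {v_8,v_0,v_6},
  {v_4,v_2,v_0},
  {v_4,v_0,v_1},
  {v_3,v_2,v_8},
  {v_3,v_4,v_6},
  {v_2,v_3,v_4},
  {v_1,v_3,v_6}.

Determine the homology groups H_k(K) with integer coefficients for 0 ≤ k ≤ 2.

H_0 ≅ Z,  H_1 ≅ Z ⊕ Z/2,  H_2 = 0.

Fix the vertex order v_0 < v_1 < v_2 < v_3 < v_4 < v_5 < v_6 < v_7 < v_8 and write every simplex with vertices in increasing order. Then dim K = 2 and the simplices of K are:

  0-simplices (9): [v_0], [v_1], [v_2], [v_3], [v_4], [v_5], [v_6], [v_7], [v_8]
  1-simplices (27): (27 of them)
  2-simplices (18): (18 of them)

giving chain groups C_0 ≅ Z^9, C_1 ≅ Z^27, C_2 ≅ Z^18.

Boundary ∂_1: C_1 → C_0 sends each edge [p,q] (with p < q) to q − p. For instance
  ∂[v_3,v_8] = [v_8] − [v_3].
As a 9×27 matrix over Z this has rank 8, with invariant factors (1,1,1,1,1,1,1,1).

The boundary map ∂_2: C_2 → C_1 maps a triangle to the signed sum of its edges. For instance
  ∂[v_3,v_4,v_6] = [v_4,v_6] − [v_3,v_6] + [v_3,v_4],
  ∂[v_0,v_1,v_4] = [v_1,v_4] − [v_0,v_4] + [v_0,v_1].
The 27×18 boundary matrix has rank 18 and Smith normal form diag(1,1,1,1,1,1,1,1,1,1,1,1,1,1,1,1,1,2).

From H_k ≅ ker(∂_k) / im(∂_{k+1}) we obtain:

  H_0: rank C_0 − rank ∂_1 = 9 − 8 = 1, and the invariant factors of ∂_1 are all 1, so H_0 ≅ Z.
  H_1: rank ker ∂_1 − rank ∂_2 = (27 − 8) − 18 = 1, and ∂_2 has invariant factor 2 > 1, so H_1 ≅ Z ⊕ Z/2.
  H_2: rank ker ∂_2 − rank ∂_3 = (18 − 18) − 0 = 0, and there is no ∂_3, so H_2 ≅ 0.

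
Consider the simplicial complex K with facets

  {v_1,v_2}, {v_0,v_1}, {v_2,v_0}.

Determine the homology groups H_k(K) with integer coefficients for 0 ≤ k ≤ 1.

Order the vertices as v_0 < v_1 < v_2. Listing each simplex with vertices in this order, K has dimension 1 with simplices:

  0-simplices (3): [v_0], [v_1], [v_2]
  1-simplices (3): [v_0,v_1], [v_0,v_2], [v_1,v_2]

so the chain groups are C_0 ≅ Z^3, C_1 ≅ Z^3.

∂_1: C_1 → C_0 is given by ∂[p,q] = [q] − [p]. For instance
  ∂[v_0,v_2] = [v_2] − [v_0].
This gives a 3×3 integer matrix of rank 2; reducing to Smith normal form yields diagonal entries (1,1).

Now H_k = ker ∂_k / im ∂_{k+1}, so:

  H_0: rank C_0 − rank ∂_1 = 3 − 2 = 1, and the invariant factors of ∂_1 are all 1, so H_0 = Z.
  H_1: rank ker ∂_1 − rank ∂_2 = (3 − 2) − 0 = 1, and there is no ∂_2, so H_1 = Z.

As a check, the Euler characteristic is 3 − 3 = 0, which agrees with 1 − 1 = 0.

H_0 ≅ Z,  H_1 ≅ Z.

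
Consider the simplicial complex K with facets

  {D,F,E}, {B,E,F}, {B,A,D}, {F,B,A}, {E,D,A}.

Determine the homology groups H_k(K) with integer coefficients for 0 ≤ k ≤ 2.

K has 5 vertices, 10 edges, 5 triangles.
rank ∂_0 = 0, rank ∂_1 = 4 ⇒ b_0 = 5 − 0 − 4 = 1; all invariant factors of ∂_1 are 1 so no torsion. So H_0 = Z.
rank ∂_1 = 4, rank ∂_2 = 5 ⇒ b_1 = 10 − 4 − 5 = 1; all invariant factors of ∂_2 are 1 so no torsion. So H_1 = Z.
rank ∂_2 = 5, rank ∂_3 = 0 ⇒ b_2 = 5 − 5 − 0 = 0. So H_2 = 0.

H_0 = Z,  H_1 = Z,  H_2 = 0.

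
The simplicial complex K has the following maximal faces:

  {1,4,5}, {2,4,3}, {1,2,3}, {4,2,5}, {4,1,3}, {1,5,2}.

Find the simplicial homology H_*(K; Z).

H_0 ≅ Z,  H_1 = 0,  H_2 ≅ Z.

Take the total order 1 < 2 < 3 < 4 < 5 on the vertex set. Then K (dimension 2) consists of the simplices:

  0-simplices (5): [1], [2], [3], [4], [5]
  1-simplices (9): [1,2], [1,3], [1,4], [1,5], [2,3], [2,4], [2,5], [3,4], [4,5]
  2-simplices (6): [1,2,3], [1,2,5], [1,3,4], [1,4,5], [2,3,4], [2,4,5]

Hence C_0 ≅ Z^5, C_1 ≅ Z^9, C_2 ≅ Z^6.

The boundary map ∂_1: C_1 → C_0 is given by ∂[p,q] = [q] − [p]. For instance
  ∂[4,5] = [5] − [4].
As a 5×9 matrix over Z this has rank 4, with invariant factors (1,1,1,1).

∂_2: C_2 → C_1 sends each 2-simplex [p,q,r] to [q,r] − [p,r] + [p,q]. For instance
  ∂[1,4,5] = [4,5] − [1,5] + [1,4],
  ∂[2,3,4] = [3,4] − [2,4] + [2,3].
The 9×6 boundary matrix has rank 5 and Smith normal form diag(1,1,1,1,1).

From H_k ≅ ker(∂_k) / im(∂_{k+1}) we obtain:

  H_0: rank C_0 − rank ∂_1 = 5 − 4 = 1, and the invariant factors of ∂_1 are all 1, so H_0 ≅ Z.
  H_1: rank ker ∂_1 − rank ∂_2 = (9 − 4) − 5 = 0, and the invariant factors of ∂_2 are all 1, so H_1 ≅ 0.
  H_2: rank ker ∂_2 − rank ∂_3 = (6 − 5) − 0 = 1, and there is no ∂_3, so H_2 ≅ Z.

(K is a triangulation of the 2-sphere S^2.)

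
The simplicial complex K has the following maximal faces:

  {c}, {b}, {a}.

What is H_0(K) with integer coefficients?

Take the total order a < b < c on the vertex set. Then K (dimension 0) consists of the simplices:

  0-simplices (3): a, b, c

giving chain groups C_0 ≅ Z^3.

From H_k ≅ ker(∂_k) / im(∂_{k+1}) we obtain:

  H_0: rank C_0 − rank ∂_1 = 3 − 0 = 3, and there is no ∂_1, so H_0 ≅ Z^3.

H_0 = Z^3.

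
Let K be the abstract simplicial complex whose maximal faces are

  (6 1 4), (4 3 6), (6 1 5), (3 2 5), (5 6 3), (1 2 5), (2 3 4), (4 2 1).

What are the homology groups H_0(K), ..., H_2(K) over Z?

Fix the vertex order 1 < 2 < 3 < 4 < 5 < 6 and write every simplex with vertices in increasing order. Then dim K = 2 and the simplices of K are:

  0-simplices (6): [1], [2], [3], [4], [5], [6]
  1-simplices (12): [1,2], [1,4], [1,5], [1,6], [2,3], [2,4], [2,5], [3,4], [3,5], [3,6], [4,6], [5,6]
  2-simplices (8): [1,2,4], [1,2,5], [1,4,6], [1,5,6], [2,3,4], [2,3,5], [3,4,6], [3,5,6]

so the chain groups are C_0 ≅ Z^6, C_1 ≅ Z^12, C_2 ≅ Z^8.

∂_1: C_1 → C_0 maps an edge to its endpoints' difference, ∂[p,q] = q − p. For instance
  ∂[5,6] = [6] − [5].
The 6×12 boundary matrix has rank 5 and Smith normal form diag(1,1,1,1,1).

Boundary ∂_2: C_2 → C_1 acts by ∂[p,q,r] = [q,r] − [p,r] + [p,q]. For instance
  ∂[3,5,6] = [5,6] − [3,6] + [3,5],
  ∂[1,5,6] = [5,6] − [1,6] + [1,5].
The 12×8 boundary matrix has rank 7 and Smith normal form diag(1,1,1,1,1,1,1).

Now H_k = ker ∂_k / im ∂_{k+1}, so:

  H_0: rank C_0 − rank ∂_1 = 6 − 5 = 1, and the invariant factors of ∂_1 are all 1, so H_0 ≅ Z.
  H_1: rank ker ∂_1 − rank ∂_2 = (12 − 5) − 7 = 0, and the invariant factors of ∂_2 are all 1, so H_1 ≅ 0.
  H_2: rank ker ∂_2 − rank ∂_3 = (8 − 7) − 0 = 1, and there is no ∂_3, so H_2 ≅ Z.

H_0 = Z,  H_1 = 0,  H_2 = Z.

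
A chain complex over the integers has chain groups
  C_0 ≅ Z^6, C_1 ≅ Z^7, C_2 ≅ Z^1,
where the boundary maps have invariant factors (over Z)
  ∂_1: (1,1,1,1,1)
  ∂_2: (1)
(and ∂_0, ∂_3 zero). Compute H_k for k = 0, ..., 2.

H_0 = Z,  H_1 = Z,  H_2 = 0.

H_0: b_0 = 6 − 0 − 5 = 1; torsion from ∂_1 factors > 1: none. So H_0 = Z.
H_1: b_1 = 7 − 5 − 1 = 1; torsion from ∂_2 factors > 1: none. So H_1 = Z.
H_2: b_2 = 1 − 1 − 0 = 0; torsion from ∂_3 factors > 1: none. So H_2 = 0.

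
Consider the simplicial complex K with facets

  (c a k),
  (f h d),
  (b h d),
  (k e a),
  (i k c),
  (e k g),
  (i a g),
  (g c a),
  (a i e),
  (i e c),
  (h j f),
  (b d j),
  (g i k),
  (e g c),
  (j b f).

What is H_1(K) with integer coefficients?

H_1 = Z ⊕ Z_2.

Order the vertices as a < b < c < d < e < f < g < h < i < j < k. Listing each simplex with vertices in this order, K has dimension 2 with simplices:

  0-simplices (11): a, b, c, d, e, f, g, h, i, j, k
  1-simplices (25): ac, ae, ag, ai, ak, bd, bf, bh, bj, ce, cg, ci, ck, df, dh, dj, eg, ei, ek, fh, fj, gi, gk, hj, ik
  2-simplices (15): acg, ack, aei, aek, agi, bdh, bdj, bfj, ceg, cei, cik, dfh, egk, fhj, gik

so the chain groups are C_0 ≅ Z^11, C_1 ≅ Z^25, C_2 ≅ Z^15.

The boundary map ∂_1: C_1 → C_0 sends each edge [p,q] (with p < q) to q − p. For instance
  ∂bj = j − b.
As a 11×25 matrix over Z this has rank 9, with invariant factors (1,1,1,1,1,1,1,1,1).

∂_2: C_2 → C_1 acts by ∂[p,q,r] = [q,r] − [p,r] + [p,q]. For instance
  ∂fhj = hj − fj + fh,
  ∂aek = ek − ak + ae.
As a 25×15 matrix over Z this has rank 15, with invariant factors (1,1,1,1,1,1,1,1,1,1,1,1,1,1,2).

Reading off H_k = ker ∂_k / im ∂_{k+1}:

  H_1: rank ker ∂_1 − rank ∂_2 = (25 − 9) − 15 = 1, and ∂_2 has invariant factor 2 > 1, so H_1 = Z ⊕ Z_2.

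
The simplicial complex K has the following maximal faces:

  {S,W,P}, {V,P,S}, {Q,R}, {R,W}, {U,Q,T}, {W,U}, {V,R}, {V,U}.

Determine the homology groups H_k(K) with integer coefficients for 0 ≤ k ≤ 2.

Fix the vertex order P < Q < R < S < T < U < V < W and write every simplex with vertices in increasing order. Then dim K = 2 and the simplices of K are:

  0-simplices (8): P, Q, R, S, T, U, V, W
  1-simplices (13): PS, PV, PW, QR, QT, QU, RV, RW, SV, SW, TU, UV, UW
  2-simplices (3): PSV, PSW, QTU

so the chain groups are C_0 ≅ Z^8, C_1 ≅ Z^13, C_2 ≅ Z^3.

∂_1: C_1 → C_0 sends each edge [p,q] (with p < q) to q − p. For instance
  ∂SW = W − S.
As a 8×13 matrix over Z this has rank 7, with invariant factors (1,1,1,1,1,1,1).

Boundary ∂_2: C_2 → C_1 sends each 2-simplex [p,q,r] to [q,r] − [p,r] + [p,q]. For instance
  ∂QTU = TU − QU + QT,
  ∂PSW = SW − PW + PS.
The 13×3 boundary matrix has rank 3 and Smith normal form diag(1,1,1).

From H_k ≅ ker(∂_k) / im(∂_{k+1}) we obtain:

  H_0: rank C_0 − rank ∂_1 = 8 − 7 = 1, and the invariant factors of ∂_1 are all 1, so H_0 ≅ Z.
  H_1: rank ker ∂_1 − rank ∂_2 = (13 − 7) − 3 = 3, and the invariant factors of ∂_2 are all 1, so H_1 ≅ Z^3.
  H_2: rank ker ∂_2 − rank ∂_3 = (3 − 3) − 0 = 0, and there is no ∂_3, so H_2 ≅ 0.

H_0 ≅ Z,  H_1 ≅ Z^3,  H_2 = 0.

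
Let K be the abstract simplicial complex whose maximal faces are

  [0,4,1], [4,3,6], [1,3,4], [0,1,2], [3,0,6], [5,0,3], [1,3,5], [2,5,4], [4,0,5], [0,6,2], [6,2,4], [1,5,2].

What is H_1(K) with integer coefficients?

H_1 = Z/2.

K has 7 vertices, 18 edges, 12 triangles.
rank ∂_1 = 6, rank ∂_2 = 12 ⇒ b_1 = 18 − 6 − 12 = 0; ∂_2 has invariant factor(s) [2] giving torsion. So H_1 = Z/2.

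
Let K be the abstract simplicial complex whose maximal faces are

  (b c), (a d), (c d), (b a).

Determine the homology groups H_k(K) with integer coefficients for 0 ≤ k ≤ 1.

H_0 = Z,  H_1 = Z.

K has 4 vertices, 4 edges.
rank ∂_0 = 0, rank ∂_1 = 3 ⇒ b_0 = 4 − 0 − 3 = 1; all invariant factors of ∂_1 are 1 so no torsion. So H_0 ≅ Z.
rank ∂_1 = 3, rank ∂_2 = 0 ⇒ b_1 = 4 − 3 − 0 = 1. So H_1 ≅ Z.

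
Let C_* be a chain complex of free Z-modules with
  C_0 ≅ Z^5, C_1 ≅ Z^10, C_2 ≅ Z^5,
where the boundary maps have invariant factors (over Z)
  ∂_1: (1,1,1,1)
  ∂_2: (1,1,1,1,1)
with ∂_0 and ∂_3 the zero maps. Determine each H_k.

H_0 ≅ Z,  H_1 ≅ Z,  H_2 = 0.

H_0: b_0 = 5 − 0 − 4 = 1; torsion from ∂_1 factors > 1: none. So H_0 ≅ Z.
H_1: b_1 = 10 − 4 − 5 = 1; torsion from ∂_2 factors > 1: none. So H_1 ≅ Z.
H_2: b_2 = 5 − 5 − 0 = 0; torsion from ∂_3 factors > 1: none. So H_2 ≅ 0.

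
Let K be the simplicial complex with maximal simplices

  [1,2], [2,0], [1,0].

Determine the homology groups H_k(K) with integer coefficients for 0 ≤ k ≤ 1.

H_0 = Z,  H_1 = Z.

Order the vertices as 0 < 1 < 2. Listing each simplex with vertices in this order, K has dimension 1 with simplices:

  0-simplices (3): [0], [1], [2]
  1-simplices (3): [0,1], [0,2], [1,2]

Hence C_0 ≅ Z^3, C_1 ≅ Z^3.

∂_1: C_1 → C_0 maps an edge to its endpoints' difference, ∂[p,q] = q − p. For instance
  ∂[0,2] = [2] − [0].
The resulting 3×3 matrix has rank 2, and its Smith normal form has invariant factors (1,1).

Computing H_k = (kernel of ∂_k) / (image of ∂_{k+1}):

  H_0: rank C_0 − rank ∂_1 = 3 − 2 = 1, and the invariant factors of ∂_1 are all 1, so H_0 ≅ Z.
  H_1: rank ker ∂_1 − rank ∂_2 = (3 − 2) − 0 = 1, and there is no ∂_2, so H_1 ≅ Z.

(K is a triangulation of the circle S^1.)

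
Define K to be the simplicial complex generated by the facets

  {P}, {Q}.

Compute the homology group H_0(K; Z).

Order the vertices as P < Q. Listing each simplex with vertices in this order, K has dimension 0 with simplices:

  0-simplices (2): P, Q

giving chain groups C_0 ≅ Z^2.

From H_k ≅ ker(∂_k) / im(∂_{k+1}) we obtain:

  H_0: rank C_0 − rank ∂_1 = 2 − 0 = 2, and there is no ∂_1, so H_0 = Z^2.

H_0 = Z^2.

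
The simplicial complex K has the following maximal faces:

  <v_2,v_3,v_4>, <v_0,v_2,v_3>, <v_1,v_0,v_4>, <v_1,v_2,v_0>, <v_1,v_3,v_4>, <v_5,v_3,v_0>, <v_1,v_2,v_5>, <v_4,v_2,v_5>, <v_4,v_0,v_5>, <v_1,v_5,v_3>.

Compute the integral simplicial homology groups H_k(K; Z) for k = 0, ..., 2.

H_0 = Z,  H_1 = Z/2,  H_2 = 0.

K has 6 vertices, 15 edges, 10 triangles.
rank ∂_0 = 0, rank ∂_1 = 5 ⇒ b_0 = 6 − 0 − 5 = 1; all invariant factors of ∂_1 are 1 so no torsion. So H_0 = Z.
rank ∂_1 = 5, rank ∂_2 = 10 ⇒ b_1 = 15 − 5 − 10 = 0; ∂_2 has invariant factor(s) [2] giving torsion. So H_1 = Z/2.
rank ∂_2 = 10, rank ∂_3 = 0 ⇒ b_2 = 10 − 10 − 0 = 0. So H_2 = 0.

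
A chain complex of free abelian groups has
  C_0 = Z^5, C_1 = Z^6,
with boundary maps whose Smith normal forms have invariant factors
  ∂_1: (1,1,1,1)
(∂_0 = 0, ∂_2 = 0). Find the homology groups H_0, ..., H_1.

H_0: b_0 = 5 − 0 − 4 = 1; torsion from ∂_1 factors > 1: none. So H_0 = Z.
H_1: b_1 = 6 − 4 − 0 = 2; torsion from ∂_2 factors > 1: none. So H_1 = Z^2.

H_0 = Z,  H_1 = Z^2.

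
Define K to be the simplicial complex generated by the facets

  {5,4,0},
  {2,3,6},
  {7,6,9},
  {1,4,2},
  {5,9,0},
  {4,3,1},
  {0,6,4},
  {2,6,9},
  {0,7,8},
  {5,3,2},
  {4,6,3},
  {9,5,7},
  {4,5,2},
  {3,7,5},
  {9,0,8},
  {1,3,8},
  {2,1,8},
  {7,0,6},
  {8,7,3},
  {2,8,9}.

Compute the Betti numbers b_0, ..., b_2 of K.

Order the vertices as 0 < 1 < 2 < 3 < 4 < 5 < 6 < 7 < 8 < 9. Listing each simplex with vertices in this order, K has dimension 2 with simplices:

  0-simplices (10): [0], [1], [2], [3], [4], [5], [6], [7], [8], [9]
  1-simplices (30): (30 of them)
  2-simplices (20): (20 of them)

so the chain groups are C_0 ≅ Z^10, C_1 ≅ Z^30, C_2 ≅ Z^20.

∂_1: C_1 → C_0 sends each edge [p,q] (with p < q) to q − p.
This gives a 10×30 integer matrix of rank 9; reducing to Smith normal form yields diagonal entries (1,1,1,1,1,1,1,1,1).

∂_2: C_2 → C_1 sends each 2-simplex [p,q,r] to [q,r] − [p,r] + [p,q]. For instance
  ∂[0,7,8] = [7,8] − [0,8] + [0,7],
  ∂[3,4,6] = [4,6] − [3,6] + [3,4].
As a 30×20 matrix over Z this has rank 20, with invariant factors (1,1,1,1,1,1,1,1,1,1,1,1,1,1,1,1,1,1,1,2).

From H_k ≅ ker(∂_k) / im(∂_{k+1}) we obtain:

  H_0: rank C_0 − rank ∂_1 = 10 − 9 = 1, and the invariant factors of ∂_1 are all 1, so H_0 ≅ Z.
  H_1: rank ker ∂_1 − rank ∂_2 = (30 − 9) − 20 = 1, and ∂_2 has invariant factor 2 > 1, so H_1 ≅ Z ⊕ Z/2Z.
  H_2: rank ker ∂_2 − rank ∂_3 = (20 − 20) − 0 = 0, and there is no ∂_3, so H_2 ≅ 0.

As a check, the Euler characteristic is 10 − 30 + 20 = 0, which agrees with 1 − 1 + 0 = 0.

Hence the Betti numbers are b_0 = 1, b_1 = 1, b_2 = 0.

b_0 = 1, b_1 = 1, b_2 = 0.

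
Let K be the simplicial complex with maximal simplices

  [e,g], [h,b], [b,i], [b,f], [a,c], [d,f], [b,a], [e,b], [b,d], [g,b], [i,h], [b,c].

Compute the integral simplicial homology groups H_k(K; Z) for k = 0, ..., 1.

Fix the vertex order a < b < c < d < e < f < g < h < i and write every simplex with vertices in increasing order. Then dim K = 1 and the simplices of K are:

  0-simplices (9): a, b, c, d, e, f, g, h, i
  1-simplices (12): ab, ac, bc, bd, be, bf, bg, bh, bi, df, eg, hi

giving chain groups C_0 ≅ Z^9, C_1 ≅ Z^12.

Boundary ∂_1: C_1 → C_0 sends each edge [p,q] (with p < q) to q − p. For instance
  ∂hi = i − h.
The 9×12 boundary matrix has rank 8 and Smith normal form diag(1,1,1,1,1,1,1,1).

Reading off H_k = ker ∂_k / im ∂_{k+1}:

  H_0: rank C_0 − rank ∂_1 = 9 − 8 = 1, and the invariant factors of ∂_1 are all 1, so H_0 = Z.
  H_1: rank ker ∂_1 − rank ∂_2 = (12 − 8) − 0 = 4, and there is no ∂_2, so H_1 = Z^4.

As a check, the Euler characteristic is 9 − 12 = -3, which agrees with 1 − 4 = -3.
(K is a triangulation of a wedge of 4 circles.)

H_0 = Z,  H_1 = Z^4.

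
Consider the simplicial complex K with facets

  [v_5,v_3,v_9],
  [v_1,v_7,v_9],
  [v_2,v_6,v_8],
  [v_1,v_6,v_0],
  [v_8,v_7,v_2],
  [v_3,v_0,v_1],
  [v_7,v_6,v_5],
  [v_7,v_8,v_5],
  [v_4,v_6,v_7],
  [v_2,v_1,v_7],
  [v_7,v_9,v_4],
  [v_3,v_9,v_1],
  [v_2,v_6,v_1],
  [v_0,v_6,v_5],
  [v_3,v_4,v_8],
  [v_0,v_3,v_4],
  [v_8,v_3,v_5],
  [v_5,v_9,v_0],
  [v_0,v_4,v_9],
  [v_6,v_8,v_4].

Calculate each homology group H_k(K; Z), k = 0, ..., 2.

H_0 = Z,  H_1 = Z ⊕ Z_2,  H_2 = 0.

Order the vertices as v_0 < v_1 < v_2 < v_3 < v_4 < v_5 < v_6 < v_7 < v_8 < v_9. Listing each simplex with vertices in this order, K has dimension 2 with simplices:

  0-simplices (10): [v_0], [v_1], [v_2], [v_3], [v_4], [v_5], [v_6], [v_7], [v_8], [v_9]
  1-simplices (30): (30 of them)
  2-simplices (20): (20 of them)

giving chain groups C_0 ≅ Z^10, C_1 ≅ Z^30, C_2 ≅ Z^20.

∂_1: C_1 → C_0 is given by ∂[p,q] = [q] − [p]. For instance
  ∂[v_2,v_7] = [v_7] − [v_2].
The 10×30 boundary matrix has rank 9 and Smith normal form diag(1,1,1,1,1,1,1,1,1).

The boundary map ∂_2: C_2 → C_1 sends each 2-simplex [p,q,r] to [q,r] − [p,r] + [p,q]. For instance
  ∂[v_0,v_4,v_9] = [v_4,v_9] − [v_0,v_9] + [v_0,v_4],
  ∂[v_0,v_5,v_6] = [v_5,v_6] − [v_0,v_6] + [v_0,v_5].
The resulting 30×20 matrix has rank 20, and its Smith normal form has invariant factors (1,1,1,1,1,1,1,1,1,1,1,1,1,1,1,1,1,1,1,2).

Reading off H_k = ker ∂_k / im ∂_{k+1}:

  H_0: rank C_0 − rank ∂_1 = 10 − 9 = 1, and the invariant factors of ∂_1 are all 1, so H_0 ≅ Z.
  H_1: rank ker ∂_1 − rank ∂_2 = (30 − 9) − 20 = 1, and ∂_2 has invariant factor 2 > 1, so H_1 ≅ Z ⊕ Z_2.
  H_2: rank ker ∂_2 − rank ∂_3 = (20 − 20) − 0 = 0, and there is no ∂_3, so H_2 ≅ 0.

(K is a triangulation of the Klein bottle.)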